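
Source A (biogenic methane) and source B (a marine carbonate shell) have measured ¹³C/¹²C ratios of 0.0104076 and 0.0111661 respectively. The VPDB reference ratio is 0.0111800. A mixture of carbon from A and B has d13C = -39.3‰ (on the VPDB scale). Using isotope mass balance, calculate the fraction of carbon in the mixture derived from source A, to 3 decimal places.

δ_A = (0.0104076/0.0111800 − 1)×1000 = (0.930912 − 1)×1000 = -69.088‰
δ_B = (0.0111661/0.0111800 − 1)×1000 = (0.998757 − 1)×1000 = -1.243‰
f_A = (δ_mix − δ_B)/(δ_A − δ_B) = (-39.3 − (-1.243))/(-69.088 − (-1.243))
f_A = -38.057 / -67.844 = 0.5609

0.561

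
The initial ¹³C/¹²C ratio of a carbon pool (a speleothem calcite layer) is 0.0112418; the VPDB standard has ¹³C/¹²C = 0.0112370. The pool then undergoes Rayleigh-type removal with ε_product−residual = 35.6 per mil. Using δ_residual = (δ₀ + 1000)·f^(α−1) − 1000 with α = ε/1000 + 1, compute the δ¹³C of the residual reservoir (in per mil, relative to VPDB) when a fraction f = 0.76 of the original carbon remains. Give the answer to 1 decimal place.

δ₀ = (0.0112418/0.0112370 − 1)×1000 = (1.000427 − 1)×1000 = 0.427 per mil
α − 1 = ε/1000 = 0.0356
f^(α−1) = 0.76^(0.0356) = 0.990278
δ_res = (0.427 + 1000) × 0.990278 − 1000 = 990.701 − 1000 = -9.30 per mil

-9.3 per mil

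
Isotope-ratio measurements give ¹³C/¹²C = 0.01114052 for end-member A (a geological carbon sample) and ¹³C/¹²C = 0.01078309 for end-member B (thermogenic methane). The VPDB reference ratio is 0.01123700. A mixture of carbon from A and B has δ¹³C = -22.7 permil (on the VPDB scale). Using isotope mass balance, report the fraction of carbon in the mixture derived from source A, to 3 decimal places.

δ_A = (0.01114052/0.01123700 − 1)×1000 = (0.991414 − 1)×1000 = -8.586 permil
δ_B = (0.01078309/0.01123700 − 1)×1000 = (0.959606 − 1)×1000 = -40.394 permil
f_A = (δ_mix − δ_B)/(δ_A − δ_B) = (-22.7 − (-40.394))/(-8.586 − (-40.394))
f_A = 17.694 / 31.808 = 0.5563

0.556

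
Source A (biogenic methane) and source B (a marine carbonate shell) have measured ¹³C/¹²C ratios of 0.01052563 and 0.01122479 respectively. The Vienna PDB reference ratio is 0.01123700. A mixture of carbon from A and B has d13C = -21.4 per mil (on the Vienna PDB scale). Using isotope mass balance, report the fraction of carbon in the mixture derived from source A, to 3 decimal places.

δ_A = (0.01052563/0.01123700 − 1)×1000 = (0.936694 − 1)×1000 = -63.306 per mil
δ_B = (0.01122479/0.01123700 − 1)×1000 = (0.998913 − 1)×1000 = -1.087 per mil
f_A = (δ_mix − δ_B)/(δ_A − δ_B) = (-21.4 − (-1.087))/(-63.306 − (-1.087))
f_A = -20.313 / -62.219 = 0.3265

0.326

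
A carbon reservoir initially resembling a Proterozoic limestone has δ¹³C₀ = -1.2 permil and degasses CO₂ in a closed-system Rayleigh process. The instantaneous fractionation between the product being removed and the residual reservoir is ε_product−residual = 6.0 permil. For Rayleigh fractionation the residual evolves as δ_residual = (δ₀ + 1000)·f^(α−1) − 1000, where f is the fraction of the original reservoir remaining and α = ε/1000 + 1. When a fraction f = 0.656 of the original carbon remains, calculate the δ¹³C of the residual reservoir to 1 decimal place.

Rayleigh residual: δ_res = (δ₀ + 1000)·f^(α−1) − 1000
α = ε/1000 + 1 = 1.00600, so α − 1 = 0.00600
f^(α−1) = 0.656^(0.00600) = 0.997474
δ_res = (-1.2 + 1000) × 0.997474 − 1000 = 996.277 − 1000 = -3.72 permil

-3.7 permil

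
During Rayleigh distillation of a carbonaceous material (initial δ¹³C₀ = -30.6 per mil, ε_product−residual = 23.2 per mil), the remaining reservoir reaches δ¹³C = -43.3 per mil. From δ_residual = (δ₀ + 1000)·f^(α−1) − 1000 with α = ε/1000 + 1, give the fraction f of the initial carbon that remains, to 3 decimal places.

α − 1 = ε/1000 = 0.0232
(δ_res + 1000)/(δ₀ + 1000) = (-43.3 + 1000)/(-30.6 + 1000) = 956.7/969.4 = 0.986899
f = 0.986899^(1/0.0232) = exp(ln(0.986899)/0.0232) = exp(-0.01319/0.0232)
f = exp(-0.5684) = 0.5664

0.566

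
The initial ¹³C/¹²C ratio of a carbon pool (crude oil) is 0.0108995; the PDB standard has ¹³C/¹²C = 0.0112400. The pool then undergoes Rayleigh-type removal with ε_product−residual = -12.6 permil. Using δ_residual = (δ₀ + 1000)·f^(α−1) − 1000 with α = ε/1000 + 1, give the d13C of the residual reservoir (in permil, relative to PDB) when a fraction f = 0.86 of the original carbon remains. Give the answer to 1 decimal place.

-28.4 permil

δ₀ = (0.0108995/0.0112400 − 1)×1000 = (0.969706 − 1)×1000 = -30.294 permil
α − 1 = ε/1000 = -0.0126
f^(α−1) = 0.86^(-0.0126) = 1.001902
δ_res = (-30.294 + 1000) × 1.001902 − 1000 = 971.551 − 1000 = -28.45 permil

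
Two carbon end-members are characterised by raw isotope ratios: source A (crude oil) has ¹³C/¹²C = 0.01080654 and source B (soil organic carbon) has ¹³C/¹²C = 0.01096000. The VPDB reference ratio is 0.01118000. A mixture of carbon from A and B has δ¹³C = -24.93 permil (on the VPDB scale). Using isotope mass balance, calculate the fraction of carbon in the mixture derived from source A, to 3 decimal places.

0.383

δ_A = (0.01080654/0.01118000 − 1)×1000 = (0.966596 − 1)×1000 = -33.404 permil
δ_B = (0.01096000/0.01118000 − 1)×1000 = (0.980322 − 1)×1000 = -19.678 permil
f_A = (δ_mix − δ_B)/(δ_A − δ_B) = (-24.93 − (-19.678))/(-33.404 − (-19.678))
f_A = -5.252 / -13.726 = 0.3826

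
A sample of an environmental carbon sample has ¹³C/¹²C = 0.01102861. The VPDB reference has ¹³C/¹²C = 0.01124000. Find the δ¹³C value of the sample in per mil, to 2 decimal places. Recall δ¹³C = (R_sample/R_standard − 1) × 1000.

-18.81 per mil

δ¹³C = (R_sample / R_standard − 1) × 1000
R_sample / R_standard = 0.01102861 / 0.01124000 = 0.981193
δ¹³C = (0.981193 − 1) × 1000 = -18.807 per mil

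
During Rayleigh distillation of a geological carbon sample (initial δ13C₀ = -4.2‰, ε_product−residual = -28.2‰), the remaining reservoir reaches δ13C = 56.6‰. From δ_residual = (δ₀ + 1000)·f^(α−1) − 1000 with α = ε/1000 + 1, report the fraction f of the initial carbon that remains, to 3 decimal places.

0.122

α − 1 = ε/1000 = -0.0282
(δ_res + 1000)/(δ₀ + 1000) = (56.6 + 1000)/(-4.2 + 1000) = 1056.6/995.8 = 1.061056
f = 1.061056^(1/-0.0282) = exp(ln(1.061056)/-0.0282) = exp(0.05927/-0.0282)
f = exp(-2.1016) = 0.1223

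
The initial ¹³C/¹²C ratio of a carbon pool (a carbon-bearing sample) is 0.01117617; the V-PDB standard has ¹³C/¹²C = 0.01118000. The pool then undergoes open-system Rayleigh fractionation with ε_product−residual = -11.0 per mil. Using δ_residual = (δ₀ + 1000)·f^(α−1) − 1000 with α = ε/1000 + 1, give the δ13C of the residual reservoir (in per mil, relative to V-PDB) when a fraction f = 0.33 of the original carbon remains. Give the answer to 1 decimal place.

δ₀ = (0.01117617/0.01118000 − 1)×1000 = (0.999657 − 1)×1000 = -0.343 per mil
α − 1 = ε/1000 = -0.0110
f^(α−1) = 0.33^(-0.0110) = 1.012270
δ_res = (-0.343 + 1000) × 1.012270 − 1000 = 1011.923 − 1000 = 11.92 per mil

11.9 per mil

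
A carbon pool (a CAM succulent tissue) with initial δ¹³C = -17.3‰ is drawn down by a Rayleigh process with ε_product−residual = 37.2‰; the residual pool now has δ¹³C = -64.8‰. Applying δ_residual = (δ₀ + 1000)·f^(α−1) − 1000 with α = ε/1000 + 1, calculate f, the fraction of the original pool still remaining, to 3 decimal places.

0.264

α − 1 = ε/1000 = 0.0372
(δ_res + 1000)/(δ₀ + 1000) = (-64.8 + 1000)/(-17.3 + 1000) = 935.2/982.7 = 0.951664
f = 0.951664^(1/0.0372) = exp(ln(0.951664)/0.0372) = exp(-0.04954/0.0372)
f = exp(-1.3318) = 0.2640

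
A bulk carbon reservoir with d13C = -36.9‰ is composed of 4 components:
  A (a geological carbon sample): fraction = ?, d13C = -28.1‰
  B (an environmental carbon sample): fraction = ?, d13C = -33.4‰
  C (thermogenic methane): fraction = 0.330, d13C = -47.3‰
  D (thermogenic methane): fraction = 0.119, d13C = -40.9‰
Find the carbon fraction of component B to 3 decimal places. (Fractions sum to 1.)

0.178

Let f_B and f_A be the unknown fractions; fractions sum to 1 so f_B + f_A = 0.551.
Mass balance: Σ fᵢ·δᵢ = δ_bulk ⇒ f_B·(-33.4) + f_A·(-28.1) = -36.9 − (-20.476) = -16.424
Substitute f_A = 0.551 − f_B:
f_B·(-33.4 − -28.1) = -16.424 − 0.551×(-28.1) = -0.941
f_B = -0.941 / -5.3 = 0.1775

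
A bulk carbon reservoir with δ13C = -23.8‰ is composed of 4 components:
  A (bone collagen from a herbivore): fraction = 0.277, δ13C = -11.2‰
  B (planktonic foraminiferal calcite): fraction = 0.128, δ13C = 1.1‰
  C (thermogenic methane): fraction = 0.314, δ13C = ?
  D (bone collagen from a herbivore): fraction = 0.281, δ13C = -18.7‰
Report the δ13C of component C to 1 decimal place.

Isotope mass balance: δ_bulk = Σ fᵢ·δᵢ.
-23.8 = 0.277×(-11.2) + 0.128×(1.1) + 0.314×δ_C + 0.281×(-18.7)
0.314·δ_C = -23.8 − (-8.216) = -15.584
δ_C = -15.584 / 0.314 = -49.63‰

-49.6‰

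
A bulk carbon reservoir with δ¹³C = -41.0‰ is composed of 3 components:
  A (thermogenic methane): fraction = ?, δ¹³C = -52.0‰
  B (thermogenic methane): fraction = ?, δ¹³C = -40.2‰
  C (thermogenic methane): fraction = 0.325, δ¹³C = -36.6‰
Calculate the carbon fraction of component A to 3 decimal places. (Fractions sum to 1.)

Let f_A and f_B be the unknown fractions; fractions sum to 1 so f_A + f_B = 0.675.
Mass balance: Σ fᵢ·δᵢ = δ_bulk ⇒ f_A·(-52.0) + f_B·(-40.2) = -41.0 − (-11.895) = -29.105
Substitute f_B = 0.675 − f_A:
f_A·(-52.0 − -40.2) = -29.105 − 0.675×(-40.2) = -1.970
f_A = -1.970 / -11.8 = 0.1669

0.167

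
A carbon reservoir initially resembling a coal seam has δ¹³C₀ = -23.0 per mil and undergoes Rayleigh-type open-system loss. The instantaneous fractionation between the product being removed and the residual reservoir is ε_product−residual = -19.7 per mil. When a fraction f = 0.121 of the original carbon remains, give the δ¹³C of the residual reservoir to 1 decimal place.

18.5 per mil

Rayleigh residual: δ_res = (δ₀ + 1000)·f^(α−1) − 1000
α = ε/1000 + 1 = 0.98030, so α − 1 = -0.01970
f^(α−1) = 0.121^(-0.01970) = 1.042483
δ_res = (-23.0 + 1000) × 1.042483 − 1000 = 1018.506 − 1000 = 18.51 per mil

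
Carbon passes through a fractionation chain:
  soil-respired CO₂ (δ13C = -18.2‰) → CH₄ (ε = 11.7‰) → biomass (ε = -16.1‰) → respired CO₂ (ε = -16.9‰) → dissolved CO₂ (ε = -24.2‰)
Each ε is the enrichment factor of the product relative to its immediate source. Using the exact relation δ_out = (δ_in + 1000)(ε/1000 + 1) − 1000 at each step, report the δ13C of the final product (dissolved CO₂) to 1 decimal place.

step 1: δ = (-18.20 + 1000)·(11.7/1000 + 1) − 1000 = -6.71‰
step 2: δ = (-6.71 + 1000)·(-16.1/1000 + 1) − 1000 = -22.70‰
step 3: δ = (-22.70 + 1000)·(-16.9/1000 + 1) − 1000 = -39.22‰
step 4: δ = (-39.22 + 1000)·(-24.2/1000 + 1) − 1000 = -62.47‰

-62.5‰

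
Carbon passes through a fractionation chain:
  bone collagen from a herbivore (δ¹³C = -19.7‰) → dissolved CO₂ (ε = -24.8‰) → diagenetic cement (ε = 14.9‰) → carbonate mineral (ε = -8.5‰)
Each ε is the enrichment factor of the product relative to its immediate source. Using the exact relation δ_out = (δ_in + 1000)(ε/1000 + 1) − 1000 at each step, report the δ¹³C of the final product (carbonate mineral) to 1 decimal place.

step 1: δ = (-19.70 + 1000)·(-24.8/1000 + 1) − 1000 = -44.01‰
step 2: δ = (-44.01 + 1000)·(14.9/1000 + 1) − 1000 = -29.77‰
step 3: δ = (-29.77 + 1000)·(-8.5/1000 + 1) − 1000 = -38.01‰

-38.0‰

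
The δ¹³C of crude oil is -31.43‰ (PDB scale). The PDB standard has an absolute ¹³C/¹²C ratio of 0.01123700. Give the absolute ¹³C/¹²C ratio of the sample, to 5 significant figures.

0.010884

R_sample = R_standard × (δ¹³C/1000 + 1)
R_sample = 0.01123700 × (-31.43/1000 + 1) = 0.01123700 × 0.968570
R_sample = 0.0108838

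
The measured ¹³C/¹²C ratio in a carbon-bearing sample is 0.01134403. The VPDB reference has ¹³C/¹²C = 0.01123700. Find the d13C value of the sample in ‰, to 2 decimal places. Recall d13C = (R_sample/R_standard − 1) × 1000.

d13C = (R_sample / R_standard − 1) × 1000
R_sample / R_standard = 0.01134403 / 0.01123700 = 1.009525
d13C = (1.009525 − 1) × 1000 = 9.525‰

9.52‰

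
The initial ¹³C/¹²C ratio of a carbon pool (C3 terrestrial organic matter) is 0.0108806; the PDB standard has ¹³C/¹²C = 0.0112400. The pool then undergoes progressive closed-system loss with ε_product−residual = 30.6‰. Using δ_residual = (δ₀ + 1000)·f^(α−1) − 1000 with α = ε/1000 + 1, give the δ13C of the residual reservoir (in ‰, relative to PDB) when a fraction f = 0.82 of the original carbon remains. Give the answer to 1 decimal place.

-37.8‰

δ₀ = (0.0108806/0.0112400 − 1)×1000 = (0.968025 − 1)×1000 = -31.975‰
α − 1 = ε/1000 = 0.0306
f^(α−1) = 0.82^(0.0306) = 0.993946
δ_res = (-31.975 + 1000) × 0.993946 − 1000 = 962.164 − 1000 = -37.84‰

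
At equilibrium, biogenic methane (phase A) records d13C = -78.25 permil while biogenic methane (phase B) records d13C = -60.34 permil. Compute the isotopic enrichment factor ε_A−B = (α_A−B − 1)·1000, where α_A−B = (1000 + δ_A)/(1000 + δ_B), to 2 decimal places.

α_A−B = (1000 + -78.25) / (1000 + -60.34) = 921.75 / 939.66 = 0.980940
ε_A−B = (0.980940 − 1) × 1000 = -19.060 permil
(The approximation ε ≈ δ_A − δ_B would give -17.91 permil.)

-19.06 permil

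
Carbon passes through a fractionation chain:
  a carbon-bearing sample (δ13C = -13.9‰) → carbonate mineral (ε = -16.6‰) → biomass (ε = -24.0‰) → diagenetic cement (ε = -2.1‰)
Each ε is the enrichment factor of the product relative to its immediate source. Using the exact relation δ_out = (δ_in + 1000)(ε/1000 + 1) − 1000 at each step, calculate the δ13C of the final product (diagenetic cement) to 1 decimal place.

step 1: δ = (-13.90 + 1000)·(-16.6/1000 + 1) − 1000 = -30.27‰
step 2: δ = (-30.27 + 1000)·(-24.0/1000 + 1) − 1000 = -53.54‰
step 3: δ = (-53.54 + 1000)·(-2.1/1000 + 1) − 1000 = -55.53‰

-55.5‰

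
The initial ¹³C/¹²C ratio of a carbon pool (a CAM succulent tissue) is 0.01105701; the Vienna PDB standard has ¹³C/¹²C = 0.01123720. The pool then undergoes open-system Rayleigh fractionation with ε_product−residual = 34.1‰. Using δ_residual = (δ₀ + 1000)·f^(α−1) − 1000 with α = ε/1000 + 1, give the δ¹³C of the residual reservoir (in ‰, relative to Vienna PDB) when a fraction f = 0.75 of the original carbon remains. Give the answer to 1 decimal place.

δ₀ = (0.01105701/0.01123720 − 1)×1000 = (0.983965 − 1)×1000 = -16.035‰
α − 1 = ε/1000 = 0.0341
f^(α−1) = 0.75^(0.0341) = 0.990238
δ_res = (-16.035 + 1000) × 0.990238 − 1000 = 974.359 − 1000 = -25.64‰

-25.6‰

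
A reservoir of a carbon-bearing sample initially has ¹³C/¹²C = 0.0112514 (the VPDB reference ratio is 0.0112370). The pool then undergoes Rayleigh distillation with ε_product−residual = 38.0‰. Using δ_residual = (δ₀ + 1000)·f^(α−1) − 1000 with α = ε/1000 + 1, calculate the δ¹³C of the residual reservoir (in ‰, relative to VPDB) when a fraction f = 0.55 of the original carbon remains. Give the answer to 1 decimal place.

δ₀ = (0.0112514/0.0112370 − 1)×1000 = (1.001281 − 1)×1000 = 1.281‰
α − 1 = ε/1000 = 0.0380
f^(α−1) = 0.55^(0.0380) = 0.977538
δ_res = (1.281 + 1000) × 0.977538 − 1000 = 978.791 − 1000 = -21.21‰

-21.2‰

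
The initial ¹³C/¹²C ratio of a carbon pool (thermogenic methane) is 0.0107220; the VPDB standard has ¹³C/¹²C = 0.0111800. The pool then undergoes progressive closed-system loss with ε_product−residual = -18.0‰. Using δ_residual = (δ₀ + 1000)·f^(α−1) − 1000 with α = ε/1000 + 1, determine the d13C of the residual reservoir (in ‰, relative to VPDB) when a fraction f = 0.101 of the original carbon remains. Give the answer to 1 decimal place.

-0.6‰

δ₀ = (0.0107220/0.0111800 − 1)×1000 = (0.959034 − 1)×1000 = -40.966‰
α − 1 = ε/1000 = -0.0180
f^(α−1) = 0.101^(-0.0180) = 1.042131
δ_res = (-40.966 + 1000) × 1.042131 − 1000 = 999.439 − 1000 = -0.56‰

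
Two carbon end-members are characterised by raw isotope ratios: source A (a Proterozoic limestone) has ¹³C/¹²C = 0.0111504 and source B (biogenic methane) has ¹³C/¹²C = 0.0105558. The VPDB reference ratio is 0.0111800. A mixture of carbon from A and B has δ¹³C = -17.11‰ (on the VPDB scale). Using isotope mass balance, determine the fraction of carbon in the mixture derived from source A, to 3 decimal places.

δ_A = (0.0111504/0.0111800 − 1)×1000 = (0.997352 − 1)×1000 = -2.648‰
δ_B = (0.0105558/0.0111800 − 1)×1000 = (0.944168 − 1)×1000 = -55.832‰
f_A = (δ_mix − δ_B)/(δ_A − δ_B) = (-17.11 − (-55.832))/(-2.648 − (-55.832))
f_A = 38.722 / 53.184 = 0.7281

0.728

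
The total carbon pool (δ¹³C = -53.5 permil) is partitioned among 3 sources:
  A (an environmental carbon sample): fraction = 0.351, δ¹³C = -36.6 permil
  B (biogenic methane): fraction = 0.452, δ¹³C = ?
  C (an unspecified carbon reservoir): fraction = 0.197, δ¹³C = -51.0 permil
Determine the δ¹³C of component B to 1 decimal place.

Isotope mass balance: δ_bulk = Σ fᵢ·δᵢ.
-53.5 = 0.351×(-36.6) + 0.452×δ_B + 0.197×(-51.0)
0.452·δ_B = -53.5 − (-22.894) = -30.606
δ_B = -30.606 / 0.452 = -67.71 permil

-67.7 permil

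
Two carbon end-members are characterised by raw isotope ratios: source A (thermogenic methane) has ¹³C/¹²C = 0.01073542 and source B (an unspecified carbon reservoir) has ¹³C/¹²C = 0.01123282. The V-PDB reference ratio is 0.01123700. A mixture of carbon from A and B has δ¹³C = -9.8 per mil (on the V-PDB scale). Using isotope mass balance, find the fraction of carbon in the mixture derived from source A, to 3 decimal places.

δ_A = (0.01073542/0.01123700 − 1)×1000 = (0.955364 − 1)×1000 = -44.636 per mil
δ_B = (0.01123282/0.01123700 − 1)×1000 = (0.999628 − 1)×1000 = -0.372 per mil
f_A = (δ_mix − δ_B)/(δ_A − δ_B) = (-9.8 − (-0.372))/(-44.636 − (-0.372))
f_A = -9.428 / -44.264 = 0.2130

0.213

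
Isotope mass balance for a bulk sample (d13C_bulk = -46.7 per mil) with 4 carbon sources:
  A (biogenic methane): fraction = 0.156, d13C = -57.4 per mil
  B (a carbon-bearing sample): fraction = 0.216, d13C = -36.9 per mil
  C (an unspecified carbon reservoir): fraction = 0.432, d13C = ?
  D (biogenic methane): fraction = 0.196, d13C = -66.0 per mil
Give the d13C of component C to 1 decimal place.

Isotope mass balance: δ_bulk = Σ fᵢ·δᵢ.
-46.7 = 0.156×(-57.4) + 0.216×(-36.9) + 0.432×δ_C + 0.196×(-66.0)
0.432·δ_C = -46.7 − (-29.861) = -16.839
δ_C = -16.839 / 0.432 = -38.98 per mil

-39.0 per mil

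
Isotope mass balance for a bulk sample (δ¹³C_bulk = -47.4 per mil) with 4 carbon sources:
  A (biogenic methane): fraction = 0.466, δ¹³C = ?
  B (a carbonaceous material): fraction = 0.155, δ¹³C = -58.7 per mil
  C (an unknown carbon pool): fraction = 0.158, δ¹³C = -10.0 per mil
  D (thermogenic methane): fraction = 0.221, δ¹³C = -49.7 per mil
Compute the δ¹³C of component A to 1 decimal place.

-55.2 per mil

Isotope mass balance: δ_bulk = Σ fᵢ·δᵢ.
-47.4 = 0.466×δ_A + 0.155×(-58.7) + 0.158×(-10.0) + 0.221×(-49.7)
0.466·δ_A = -47.4 − (-21.662) = -25.738
δ_A = -25.738 / 0.466 = -55.23 per mil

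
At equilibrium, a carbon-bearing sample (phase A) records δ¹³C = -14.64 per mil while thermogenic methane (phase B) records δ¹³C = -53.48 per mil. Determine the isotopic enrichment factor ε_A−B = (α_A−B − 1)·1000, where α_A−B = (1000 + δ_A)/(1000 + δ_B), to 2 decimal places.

α_A−B = (1000 + -14.64) / (1000 + -53.48) = 985.36 / 946.52 = 1.041035
ε_A−B = (1.041035 − 1) × 1000 = 41.035 per mil
(The approximation ε ≈ δ_A − δ_B would give 38.84 per mil.)

41.03 per mil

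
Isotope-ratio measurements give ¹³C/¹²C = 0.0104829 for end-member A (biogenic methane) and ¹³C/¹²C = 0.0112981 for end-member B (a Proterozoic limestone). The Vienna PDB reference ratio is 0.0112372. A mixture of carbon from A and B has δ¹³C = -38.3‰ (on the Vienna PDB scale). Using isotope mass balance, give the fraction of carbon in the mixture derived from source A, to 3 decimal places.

0.603

δ_A = (0.0104829/0.0112372 − 1)×1000 = (0.932875 − 1)×1000 = -67.125‰
δ_B = (0.0112981/0.0112372 − 1)×1000 = (1.005419 − 1)×1000 = 5.419‰
f_A = (δ_mix − δ_B)/(δ_A − δ_B) = (-38.3 − (5.419))/(-67.125 − (5.419))
f_A = -43.719 / -72.545 = 0.6027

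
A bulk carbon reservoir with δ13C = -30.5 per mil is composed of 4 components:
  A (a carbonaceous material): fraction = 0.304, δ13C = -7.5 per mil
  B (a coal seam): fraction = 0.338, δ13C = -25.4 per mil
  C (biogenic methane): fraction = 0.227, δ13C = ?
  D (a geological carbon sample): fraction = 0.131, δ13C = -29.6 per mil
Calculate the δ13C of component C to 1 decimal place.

-69.4 per mil

Isotope mass balance: δ_bulk = Σ fᵢ·δᵢ.
-30.5 = 0.304×(-7.5) + 0.338×(-25.4) + 0.227×δ_C + 0.131×(-29.6)
0.227·δ_C = -30.5 − (-14.743) = -15.757
δ_C = -15.757 / 0.227 = -69.41 per mil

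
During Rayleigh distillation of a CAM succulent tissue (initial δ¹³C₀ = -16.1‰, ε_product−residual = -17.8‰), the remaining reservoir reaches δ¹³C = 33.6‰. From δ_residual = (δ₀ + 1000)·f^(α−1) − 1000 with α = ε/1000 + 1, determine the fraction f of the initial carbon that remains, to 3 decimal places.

0.063

α − 1 = ε/1000 = -0.0178
(δ_res + 1000)/(δ₀ + 1000) = (33.6 + 1000)/(-16.1 + 1000) = 1033.6/983.9 = 1.050513
f = 1.050513^(1/-0.0178) = exp(ln(1.050513)/-0.0178) = exp(0.04928/-0.0178)
f = exp(-2.7685) = 0.0628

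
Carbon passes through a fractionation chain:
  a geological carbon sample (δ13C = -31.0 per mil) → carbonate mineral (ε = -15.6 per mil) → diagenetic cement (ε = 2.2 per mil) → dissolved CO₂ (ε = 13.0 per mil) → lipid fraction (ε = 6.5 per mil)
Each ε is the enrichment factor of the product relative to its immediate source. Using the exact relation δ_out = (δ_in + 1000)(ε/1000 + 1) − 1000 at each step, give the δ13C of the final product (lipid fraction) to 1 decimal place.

-25.3 per mil

step 1: δ = (-31.00 + 1000)·(-15.6/1000 + 1) − 1000 = -46.12 per mil
step 2: δ = (-46.12 + 1000)·(2.2/1000 + 1) − 1000 = -44.02 per mil
step 3: δ = (-44.02 + 1000)·(13.0/1000 + 1) − 1000 = -31.59 per mil
step 4: δ = (-31.59 + 1000)·(6.5/1000 + 1) − 1000 = -25.30 per mil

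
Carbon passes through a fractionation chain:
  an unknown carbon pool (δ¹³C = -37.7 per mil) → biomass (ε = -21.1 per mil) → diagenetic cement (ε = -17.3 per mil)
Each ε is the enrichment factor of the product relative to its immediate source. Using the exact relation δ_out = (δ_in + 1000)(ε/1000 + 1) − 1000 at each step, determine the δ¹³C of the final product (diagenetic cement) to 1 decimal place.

-74.3 per mil

step 1: δ = (-37.70 + 1000)·(-21.1/1000 + 1) − 1000 = -58.00 per mil
step 2: δ = (-58.00 + 1000)·(-17.3/1000 + 1) − 1000 = -74.30 per mil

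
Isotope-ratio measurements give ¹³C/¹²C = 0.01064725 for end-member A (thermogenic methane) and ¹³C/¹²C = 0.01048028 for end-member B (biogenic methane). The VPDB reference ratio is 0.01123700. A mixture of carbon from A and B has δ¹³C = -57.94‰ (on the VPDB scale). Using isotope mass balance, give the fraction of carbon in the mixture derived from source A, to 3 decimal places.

δ_A = (0.01064725/0.01123700 − 1)×1000 = (0.947517 − 1)×1000 = -52.483‰
δ_B = (0.01048028/0.01123700 − 1)×1000 = (0.932658 − 1)×1000 = -67.342‰
f_A = (δ_mix − δ_B)/(δ_A − δ_B) = (-57.94 − (-67.342))/(-52.483 − (-67.342))
f_A = 9.402 / 14.859 = 0.6327

0.633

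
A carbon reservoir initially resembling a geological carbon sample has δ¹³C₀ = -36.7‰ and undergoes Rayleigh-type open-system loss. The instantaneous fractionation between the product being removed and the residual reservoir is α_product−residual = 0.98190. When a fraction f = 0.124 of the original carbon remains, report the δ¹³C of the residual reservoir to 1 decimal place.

0.4‰

Rayleigh residual: δ_res = (δ₀ + 1000)·f^(α−1) − 1000
α − 1 = -0.01810
f^(α−1) = 0.124^(-0.01810) = 1.038506
δ_res = (-36.7 + 1000) × 1.038506 − 1000 = 1000.393 − 1000 = 0.39‰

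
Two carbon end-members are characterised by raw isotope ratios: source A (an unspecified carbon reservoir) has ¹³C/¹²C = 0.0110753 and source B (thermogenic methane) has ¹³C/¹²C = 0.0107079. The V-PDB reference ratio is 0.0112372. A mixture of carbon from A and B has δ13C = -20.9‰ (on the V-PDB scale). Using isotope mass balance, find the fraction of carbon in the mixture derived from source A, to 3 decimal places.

0.801

δ_A = (0.0110753/0.0112372 − 1)×1000 = (0.985592 − 1)×1000 = -14.408‰
δ_B = (0.0107079/0.0112372 − 1)×1000 = (0.952898 − 1)×1000 = -47.102‰
f_A = (δ_mix − δ_B)/(δ_A − δ_B) = (-20.9 − (-47.102))/(-14.408 − (-47.102))
f_A = 26.202 / 32.695 = 0.8014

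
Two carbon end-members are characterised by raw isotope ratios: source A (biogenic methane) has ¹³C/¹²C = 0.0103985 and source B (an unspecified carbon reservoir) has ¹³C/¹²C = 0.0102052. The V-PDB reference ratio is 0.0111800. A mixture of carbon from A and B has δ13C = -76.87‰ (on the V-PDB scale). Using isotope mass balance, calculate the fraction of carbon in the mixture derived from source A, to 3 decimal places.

δ_A = (0.0103985/0.0111800 − 1)×1000 = (0.930098 − 1)×1000 = -69.902‰
δ_B = (0.0102052/0.0111800 − 1)×1000 = (0.912809 − 1)×1000 = -87.191‰
f_A = (δ_mix − δ_B)/(δ_A − δ_B) = (-76.87 − (-87.191))/(-69.902 − (-87.191))
f_A = 10.321 / 17.290 = 0.5970

0.597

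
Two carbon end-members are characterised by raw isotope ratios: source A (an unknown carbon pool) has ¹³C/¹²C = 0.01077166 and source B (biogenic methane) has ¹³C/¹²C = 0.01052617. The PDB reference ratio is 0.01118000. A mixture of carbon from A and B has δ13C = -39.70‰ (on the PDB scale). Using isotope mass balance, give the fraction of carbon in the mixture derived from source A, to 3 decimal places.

δ_A = (0.01077166/0.01118000 − 1)×1000 = (0.963476 − 1)×1000 = -36.524‰
δ_B = (0.01052617/0.01118000 − 1)×1000 = (0.941518 − 1)×1000 = -58.482‰
f_A = (δ_mix − δ_B)/(δ_A − δ_B) = (-39.70 − (-58.482))/(-36.524 − (-58.482))
f_A = 18.782 / 21.958 = 0.8554

0.855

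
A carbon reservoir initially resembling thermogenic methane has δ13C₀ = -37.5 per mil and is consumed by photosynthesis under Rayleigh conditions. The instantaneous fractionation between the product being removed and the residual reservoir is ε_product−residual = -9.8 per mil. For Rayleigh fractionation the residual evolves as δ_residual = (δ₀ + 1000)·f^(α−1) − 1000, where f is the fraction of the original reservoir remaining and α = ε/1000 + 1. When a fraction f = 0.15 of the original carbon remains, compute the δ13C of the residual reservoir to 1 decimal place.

Rayleigh residual: δ_res = (δ₀ + 1000)·f^(α−1) − 1000
α = ε/1000 + 1 = 0.99020, so α − 1 = -0.00980
f^(α−1) = 0.15^(-0.00980) = 1.018766
δ_res = (-37.5 + 1000) × 1.018766 − 1000 = 980.562 − 1000 = -19.44 per mil

-19.4 per mil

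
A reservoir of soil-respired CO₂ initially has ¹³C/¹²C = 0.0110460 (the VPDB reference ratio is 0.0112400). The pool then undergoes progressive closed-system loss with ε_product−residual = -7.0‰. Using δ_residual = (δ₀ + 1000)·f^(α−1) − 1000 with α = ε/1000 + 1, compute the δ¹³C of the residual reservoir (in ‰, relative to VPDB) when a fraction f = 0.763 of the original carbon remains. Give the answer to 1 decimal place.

δ₀ = (0.0110460/0.0112400 − 1)×1000 = (0.982740 − 1)×1000 = -17.260‰
α − 1 = ε/1000 = -0.0070
f^(α−1) = 0.763^(-0.0070) = 1.001895
δ_res = (-17.260 + 1000) × 1.001895 − 1000 = 984.603 − 1000 = -15.40‰

-15.4‰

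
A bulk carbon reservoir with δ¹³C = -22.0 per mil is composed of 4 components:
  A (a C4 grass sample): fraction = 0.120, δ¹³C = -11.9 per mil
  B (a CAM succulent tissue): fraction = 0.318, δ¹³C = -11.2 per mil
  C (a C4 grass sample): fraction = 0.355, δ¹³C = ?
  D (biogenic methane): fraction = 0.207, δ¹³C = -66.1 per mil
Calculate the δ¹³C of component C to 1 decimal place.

-9.4 per mil

Isotope mass balance: δ_bulk = Σ fᵢ·δᵢ.
-22.0 = 0.120×(-11.9) + 0.318×(-11.2) + 0.355×δ_C + 0.207×(-66.1)
0.355·δ_C = -22.0 − (-18.672) = -3.328
δ_C = -3.328 / 0.355 = -9.37 per mil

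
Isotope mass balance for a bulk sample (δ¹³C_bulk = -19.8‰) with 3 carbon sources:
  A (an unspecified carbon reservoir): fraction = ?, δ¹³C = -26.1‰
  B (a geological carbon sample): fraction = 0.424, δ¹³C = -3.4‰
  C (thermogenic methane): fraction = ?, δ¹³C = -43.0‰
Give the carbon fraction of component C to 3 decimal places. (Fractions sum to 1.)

Let f_C and f_A be the unknown fractions; fractions sum to 1 so f_C + f_A = 0.576.
Mass balance: Σ fᵢ·δᵢ = δ_bulk ⇒ f_C·(-43.0) + f_A·(-26.1) = -19.8 − (-1.442) = -18.358
Substitute f_A = 0.576 − f_C:
f_C·(-43.0 − -26.1) = -18.358 − 0.576×(-26.1) = -3.325
f_C = -3.325 / -16.9 = 0.1967

0.197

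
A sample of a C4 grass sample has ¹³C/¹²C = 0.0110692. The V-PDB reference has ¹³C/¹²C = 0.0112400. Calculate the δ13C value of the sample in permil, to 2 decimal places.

-15.20 permil

δ13C = (R_sample / R_standard − 1) × 1000
R_sample / R_standard = 0.0110692 / 0.0112400 = 0.984804
δ13C = (0.984804 − 1) × 1000 = -15.196 permil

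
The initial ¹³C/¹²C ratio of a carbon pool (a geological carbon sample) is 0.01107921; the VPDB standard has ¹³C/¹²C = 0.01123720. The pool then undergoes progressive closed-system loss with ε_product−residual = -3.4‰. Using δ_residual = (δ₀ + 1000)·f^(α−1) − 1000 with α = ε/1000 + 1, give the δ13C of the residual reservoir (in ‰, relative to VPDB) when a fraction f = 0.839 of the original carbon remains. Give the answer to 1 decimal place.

δ₀ = (0.01107921/0.01123720 − 1)×1000 = (0.985940 − 1)×1000 = -14.060‰
α − 1 = ε/1000 = -0.0034
f^(α−1) = 0.839^(-0.0034) = 1.000597
δ_res = (-14.060 + 1000) × 1.000597 − 1000 = 986.529 − 1000 = -13.47‰

-13.5‰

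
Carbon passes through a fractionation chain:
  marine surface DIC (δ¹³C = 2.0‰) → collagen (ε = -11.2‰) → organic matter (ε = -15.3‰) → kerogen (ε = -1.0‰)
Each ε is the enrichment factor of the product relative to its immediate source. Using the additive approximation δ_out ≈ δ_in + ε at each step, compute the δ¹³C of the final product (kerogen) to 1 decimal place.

-25.5‰

step 1: δ ≈ 2.0 + (-11.2) = -9.2‰
step 2: δ ≈ -9.2 + (-15.3) = -24.5‰
step 3: δ ≈ -24.5 + (-1.0) = -25.5‰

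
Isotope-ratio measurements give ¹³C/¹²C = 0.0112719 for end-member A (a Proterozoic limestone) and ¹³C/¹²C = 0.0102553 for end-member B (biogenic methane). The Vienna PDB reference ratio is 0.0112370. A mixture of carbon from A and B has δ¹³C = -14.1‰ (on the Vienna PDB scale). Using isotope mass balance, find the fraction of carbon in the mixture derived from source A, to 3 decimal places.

δ_A = (0.0112719/0.0112370 − 1)×1000 = (1.003106 − 1)×1000 = 3.106‰
δ_B = (0.0102553/0.0112370 − 1)×1000 = (0.912637 − 1)×1000 = -87.363‰
f_A = (δ_mix − δ_B)/(δ_A − δ_B) = (-14.1 − (-87.363))/(3.106 − (-87.363))
f_A = 73.263 / 90.469 = 0.8098

0.810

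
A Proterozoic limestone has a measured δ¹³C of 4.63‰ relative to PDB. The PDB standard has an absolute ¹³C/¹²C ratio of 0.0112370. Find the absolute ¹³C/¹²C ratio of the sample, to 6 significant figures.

R_sample = R_standard × (δ¹³C/1000 + 1)
R_sample = 0.0112370 × (4.63/1000 + 1) = 0.0112370 × 1.004630
R_sample = 0.0112890

0.0112890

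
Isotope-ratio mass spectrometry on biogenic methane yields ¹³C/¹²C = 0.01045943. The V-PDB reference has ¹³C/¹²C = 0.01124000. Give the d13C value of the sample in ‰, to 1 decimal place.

-69.4‰

d13C = (R_sample / R_standard − 1) × 1000
R_sample / R_standard = 0.01045943 / 0.01124000 = 0.930554
d13C = (0.930554 − 1) × 1000 = -69.45‰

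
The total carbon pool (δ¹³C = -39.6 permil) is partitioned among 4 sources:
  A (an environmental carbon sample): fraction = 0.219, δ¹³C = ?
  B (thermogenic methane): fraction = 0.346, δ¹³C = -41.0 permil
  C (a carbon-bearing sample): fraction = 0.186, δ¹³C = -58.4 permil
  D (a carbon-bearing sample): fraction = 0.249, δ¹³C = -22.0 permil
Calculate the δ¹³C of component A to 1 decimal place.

Isotope mass balance: δ_bulk = Σ fᵢ·δᵢ.
-39.6 = 0.219×δ_A + 0.346×(-41.0) + 0.186×(-58.4) + 0.249×(-22.0)
0.219·δ_A = -39.6 − (-30.526) = -9.074
δ_A = -9.074 / 0.219 = -41.43 permil

-41.4 permil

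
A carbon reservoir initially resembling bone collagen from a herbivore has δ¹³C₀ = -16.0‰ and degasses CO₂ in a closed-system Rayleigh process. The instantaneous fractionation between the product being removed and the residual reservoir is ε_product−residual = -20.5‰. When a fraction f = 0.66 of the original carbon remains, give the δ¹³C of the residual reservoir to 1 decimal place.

Rayleigh residual: δ_res = (δ₀ + 1000)·f^(α−1) − 1000
α = ε/1000 + 1 = 0.97950, so α − 1 = -0.02050
f^(α−1) = 0.66^(-0.02050) = 1.008554
δ_res = (-16.0 + 1000) × 1.008554 − 1000 = 992.418 − 1000 = -7.58‰

-7.6‰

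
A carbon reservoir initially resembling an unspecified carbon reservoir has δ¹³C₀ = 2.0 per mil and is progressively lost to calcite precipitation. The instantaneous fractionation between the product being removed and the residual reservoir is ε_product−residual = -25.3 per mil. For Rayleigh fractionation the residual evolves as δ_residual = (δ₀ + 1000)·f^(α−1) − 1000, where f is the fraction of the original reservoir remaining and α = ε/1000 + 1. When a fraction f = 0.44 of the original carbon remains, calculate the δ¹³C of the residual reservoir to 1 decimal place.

Rayleigh residual: δ_res = (δ₀ + 1000)·f^(α−1) − 1000
α = ε/1000 + 1 = 0.97470, so α − 1 = -0.02530
f^(α−1) = 0.44^(-0.02530) = 1.020988
δ_res = (2.0 + 1000) × 1.020988 − 1000 = 1023.030 − 1000 = 23.03 per mil

23.0 per mil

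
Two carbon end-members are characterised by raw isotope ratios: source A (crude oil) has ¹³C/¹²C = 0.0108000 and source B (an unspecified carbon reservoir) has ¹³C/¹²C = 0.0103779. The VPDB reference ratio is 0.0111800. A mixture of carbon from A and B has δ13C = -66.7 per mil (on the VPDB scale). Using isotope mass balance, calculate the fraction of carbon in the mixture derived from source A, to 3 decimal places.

δ_A = (0.0108000/0.0111800 − 1)×1000 = (0.966011 − 1)×1000 = -33.989 per mil
δ_B = (0.0103779/0.0111800 − 1)×1000 = (0.928256 − 1)×1000 = -71.744 per mil
f_A = (δ_mix − δ_B)/(δ_A − δ_B) = (-66.7 − (-71.744))/(-33.989 − (-71.744))
f_A = 5.044 / 37.755 = 0.1336

0.134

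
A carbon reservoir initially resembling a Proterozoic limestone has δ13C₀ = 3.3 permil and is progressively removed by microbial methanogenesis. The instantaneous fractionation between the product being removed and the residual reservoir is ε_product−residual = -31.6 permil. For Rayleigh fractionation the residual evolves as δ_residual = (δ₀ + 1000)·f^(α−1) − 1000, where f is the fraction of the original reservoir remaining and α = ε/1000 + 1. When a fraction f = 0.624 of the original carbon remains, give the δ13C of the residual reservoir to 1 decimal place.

18.4 permil

Rayleigh residual: δ_res = (δ₀ + 1000)·f^(α−1) − 1000
α = ε/1000 + 1 = 0.96840, so α − 1 = -0.03160
f^(α−1) = 0.624^(-0.03160) = 1.015014
δ_res = (3.3 + 1000) × 1.015014 − 1000 = 1018.364 − 1000 = 18.36 permil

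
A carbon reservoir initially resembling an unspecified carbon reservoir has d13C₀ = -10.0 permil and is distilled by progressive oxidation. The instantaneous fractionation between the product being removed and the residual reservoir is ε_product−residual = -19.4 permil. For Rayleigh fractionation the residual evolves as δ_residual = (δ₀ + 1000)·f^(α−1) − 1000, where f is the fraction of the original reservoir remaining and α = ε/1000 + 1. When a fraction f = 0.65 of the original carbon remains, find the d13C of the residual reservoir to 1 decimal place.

Rayleigh residual: δ_res = (δ₀ + 1000)·f^(α−1) − 1000
α = ε/1000 + 1 = 0.98060, so α − 1 = -0.01940
f^(α−1) = 0.65^(-0.01940) = 1.008392
δ_res = (-10.0 + 1000) × 1.008392 − 1000 = 998.308 − 1000 = -1.69 permil

-1.7 permil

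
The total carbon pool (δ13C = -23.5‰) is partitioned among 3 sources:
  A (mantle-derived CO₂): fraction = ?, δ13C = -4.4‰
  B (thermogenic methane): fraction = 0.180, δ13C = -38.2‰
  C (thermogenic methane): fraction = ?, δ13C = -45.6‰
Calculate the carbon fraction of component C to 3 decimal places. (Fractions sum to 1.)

Let f_C and f_A be the unknown fractions; fractions sum to 1 so f_C + f_A = 0.820.
Mass balance: Σ fᵢ·δᵢ = δ_bulk ⇒ f_C·(-45.6) + f_A·(-4.4) = -23.5 − (-6.876) = -16.624
Substitute f_A = 0.820 − f_C:
f_C·(-45.6 − -4.4) = -16.624 − 0.820×(-4.4) = -13.016
f_C = -13.016 / -41.2 = 0.3159

0.316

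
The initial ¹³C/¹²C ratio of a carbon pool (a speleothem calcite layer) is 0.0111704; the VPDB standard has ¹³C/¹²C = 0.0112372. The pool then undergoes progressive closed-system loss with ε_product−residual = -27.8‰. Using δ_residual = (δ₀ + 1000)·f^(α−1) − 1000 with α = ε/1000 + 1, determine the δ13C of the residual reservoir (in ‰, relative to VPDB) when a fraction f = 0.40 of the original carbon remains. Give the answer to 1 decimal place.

19.7‰

δ₀ = (0.0111704/0.0112372 − 1)×1000 = (0.994055 − 1)×1000 = -5.945‰
α − 1 = ε/1000 = -0.0278
f^(α−1) = 0.40^(-0.0278) = 1.025800
δ_res = (-5.945 + 1000) × 1.025800 − 1000 = 1019.702 − 1000 = 19.70‰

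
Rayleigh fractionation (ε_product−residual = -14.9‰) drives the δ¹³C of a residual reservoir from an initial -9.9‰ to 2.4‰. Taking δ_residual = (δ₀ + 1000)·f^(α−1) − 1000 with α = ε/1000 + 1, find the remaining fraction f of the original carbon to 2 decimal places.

0.44

α − 1 = ε/1000 = -0.0149
(δ_res + 1000)/(δ₀ + 1000) = (2.4 + 1000)/(-9.9 + 1000) = 1002.4/990.1 = 1.012423
f = 1.012423^(1/-0.0149) = exp(ln(1.012423)/-0.0149) = exp(0.01235/-0.0149)
f = exp(-0.8286) = 0.4367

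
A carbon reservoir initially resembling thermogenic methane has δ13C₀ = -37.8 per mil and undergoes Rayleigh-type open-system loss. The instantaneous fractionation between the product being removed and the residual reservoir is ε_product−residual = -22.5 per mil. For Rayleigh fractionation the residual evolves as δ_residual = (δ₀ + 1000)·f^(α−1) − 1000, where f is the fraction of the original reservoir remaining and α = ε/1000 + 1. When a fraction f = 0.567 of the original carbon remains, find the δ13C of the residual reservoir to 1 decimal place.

-25.4 per mil

Rayleigh residual: δ_res = (δ₀ + 1000)·f^(α−1) − 1000
α = ε/1000 + 1 = 0.97750, so α − 1 = -0.02250
f^(α−1) = 0.567^(-0.02250) = 1.012848
δ_res = (-37.8 + 1000) × 1.012848 − 1000 = 974.563 − 1000 = -25.44 per mil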